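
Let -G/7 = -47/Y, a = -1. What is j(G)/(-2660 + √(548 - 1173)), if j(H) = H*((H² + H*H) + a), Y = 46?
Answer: -4690006531/17219285915 - 35263207*I/13775428732 ≈ -0.27237 - 0.0025599*I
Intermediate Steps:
G = 329/46 (G = -(-329)/46 = -7*(-47/46) = 329/46 ≈ 7.1522)
j(H) = H*(-1 + 2*H²) (j(H) = H*((H² + H*H) - 1) = H*((H² + H²) - 1) = H*(2*H² - 1) = H*(-1 + 2*H²))
j(G)/(-2660 + √(548 - 1173)) = (-1*329/46 + 2*(329/46)³)/(-2660 + √(548 - 1173)) = (-329/46 + 2*(35611289/97336))/(-2660 + √(-625)) = (-329/46 + 35611289/48668)/(-2660 + 25*I) = 35263207*((-2660 - 25*I)/7076225)/48668 = 35263207*(-2660 - 25*I)/344385718300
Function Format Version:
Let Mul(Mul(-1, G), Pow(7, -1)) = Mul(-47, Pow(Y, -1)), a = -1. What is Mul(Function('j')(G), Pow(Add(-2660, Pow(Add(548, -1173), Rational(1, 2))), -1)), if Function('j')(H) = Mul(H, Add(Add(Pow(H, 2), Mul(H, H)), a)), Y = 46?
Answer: Add(Rational(-4690006531, 17219285915), Mul(Rational(-35263207, 13775428732), I)) ≈ Add(-0.27237, Mul(-0.0025599, I))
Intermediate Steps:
G = Rational(329, 46) (G = Mul(-7, Mul(-47, Pow(46, -1))) = Mul(-7, Mul(-47, Rational(1, 46))) = Mul(-7, Rational(-47, 46)) = Rational(329, 46) ≈ 7.1522)
Function('j')(H) = Mul(H, Add(-1, Mul(2, Pow(H, 2)))) (Function('j')(H) = Mul(H, Add(Add(Pow(H, 2), Mul(H, H)), -1)) = Mul(H, Add(Add(Pow(H, 2), Pow(H, 2)), -1)) = Mul(H, Add(Mul(2, Pow(H, 2)), -1)) = Mul(H, Add(-1, Mul(2, Pow(H, 2)))))
Mul(Function('j')(G), Pow(Add(-2660, Pow(Add(548, -1173), Rational(1, 2))), -1)) = Mul(Add(Mul(-1, Rational(329, 46)), Mul(2, Pow(Rational(329, 46), 3))), Pow(Add(-2660, Pow(Add(548, -1173), Rational(1, 2))), -1)) = Mul(Add(Rational(-329, 46), Mul(2, Rational(35611289, 97336))), Pow(Add(-2660, Pow(-625, Rational(1, 2))), -1)) = Mul(Add(Rational(-329, 46), Rational(35611289, 48668)), Pow(Add(-2660, Mul(25, I)), -1)) = Mul(Rational(35263207, 48668), Mul(Rational(1, 7076225), Add(-2660, Mul(-25, I)))) = Mul(Rational(35263207, 344385718300), Add(-2660, Mul(-25, I)))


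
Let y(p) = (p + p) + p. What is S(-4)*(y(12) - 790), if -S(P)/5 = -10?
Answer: -37700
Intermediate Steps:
y(p) = 3*p (y(p) = 2*p + p = 3*p)
S(P) = 50 (S(P) = -5*(-10) = 50)
S(-4)*(y(12) - 790) = 50*(3*12 - 790) = 50*(36 - 790) = 50*(-754) = -37700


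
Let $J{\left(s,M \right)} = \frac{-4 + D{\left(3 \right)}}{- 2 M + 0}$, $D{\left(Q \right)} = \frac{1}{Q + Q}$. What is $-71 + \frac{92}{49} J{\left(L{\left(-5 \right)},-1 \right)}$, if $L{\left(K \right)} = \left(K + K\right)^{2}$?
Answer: $- \frac{10966}{147} \approx -74.599$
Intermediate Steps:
$D{\left(Q \right)} = \frac{1}{2 Q}$
$L{\left(K \right)} = 4 K^{2}$ ($L{\left(K \right)} = \left(2 K\right)^{2} = 4 K^{2}$)
$J{\left(s,M \right)} = \frac{23}{12 M}$ ($J{\left(s,M \right)} = \frac{-4 + \frac{1}{2 \cdot 3}}{- 2 M + 0} = \frac{-4 + \frac{1}{2} \cdot \frac{1}{3}}{\left(-2\right) M} = \left(-4 + \frac{1}{6}\right) \left(- \frac{1}{2 M}\right) = - \frac{23 \left(- \frac{1}{2 M}\right)}{6} = \frac{23}{12 M}$)
$-71 + \frac{92}{49} J{\left(L{\left(-5 \right)},-1 \right)} = -71 + \frac{92}{49} \frac{23}{12 \left(-1\right)} = -71 + 92 \cdot \frac{1}{49} \cdot \frac{23}{12} \left(-1\right) = -71 + \frac{92}{49} \left(- \frac{23}{12}\right) = -71 - \frac{529}{147} = - \frac{10966}{147}$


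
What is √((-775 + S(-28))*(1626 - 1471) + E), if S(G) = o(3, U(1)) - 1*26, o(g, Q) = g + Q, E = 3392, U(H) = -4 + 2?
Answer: 4*I*√7538 ≈ 347.29*I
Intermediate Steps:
U(H) = -2
o(g, Q) = Q + g
S(G) = -25 (S(G) = (-2 + 3) - 1*26 = 1 - 26 = -25)
√((-775 + S(-28))*(1626 - 1471) + E) = √((-775 - 25)*(1626 - 1471) + 3392) = √(-800*155 + 3392) = √(-124000 + 3392) = √(-120608) = 4*I*√7538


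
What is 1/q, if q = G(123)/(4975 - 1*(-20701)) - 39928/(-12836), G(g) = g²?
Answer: 82394284/304846793 ≈ 0.27028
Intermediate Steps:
q = 304846793/82394284 (q = 123²/(4975 - 1*(-20701)) - 39928/(-12836) = 15129/(4975 + 20701) - 39928*(-1/12836) = 15129/25676 + 9982/3209 = 304846793/82394284 ≈ 3.6999)
1/q = 1/(304846793/82394284) = 82394284/304846793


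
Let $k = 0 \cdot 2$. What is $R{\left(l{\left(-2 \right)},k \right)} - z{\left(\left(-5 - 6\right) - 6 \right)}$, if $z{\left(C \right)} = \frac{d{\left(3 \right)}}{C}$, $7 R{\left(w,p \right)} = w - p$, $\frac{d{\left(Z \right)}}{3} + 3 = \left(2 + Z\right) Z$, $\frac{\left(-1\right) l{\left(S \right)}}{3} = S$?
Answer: $\frac{354}{119} \approx 2.9748$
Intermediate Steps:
$l{\left(S \right)} = - 3 S$
$k = 0$
$d{\left(Z \right)} = -9 + 3 Z \left(2 + Z\right)$ ($d{\left(Z \right)} = -9 + 3 \left(2 + Z\right) Z = -9 + 3 Z \left(2 + Z\right)$)
$R{\left(w,p \right)} = - \frac{p}{7} + \frac{w}{7}$ ($R{\left(w,p \right)} = \frac{w - p}{7} = - \frac{p}{7} + \frac{w}{7}$)
$z{\left(C \right)} = \frac{36}{C}$ ($z{\left(C \right)} = \frac{-9 + 3 \cdot 3^{2} + 6 \cdot 3}{C} = \frac{-9 + 3 \cdot 9 + 18}{C} = \frac{-9 + 27 + 18}{C} = \frac{36}{C}$)
$R{\left(l{\left(-2 \right)},k \right)} - z{\left(\left(-5 - 6\right) - 6 \right)} = \left(\left(- \frac{1}{7}\right) 0 + \frac{\left(-3\right) \left(-2\right)}{7}\right) - \frac{36}{\left(-5 - 6\right) - 6} = \left(0 + \frac{1}{7} \cdot 6\right) - \frac{36}{-11 - 6} = \left(0 + \frac{6}{7}\right) - \frac{36}{-17} = \frac{6}{7} - 36 \left(- \frac{1}{17}\right) = \frac{6}{7} - - \frac{36}{17} = \frac{6}{7} + \frac{36}{17} = \frac{354}{119}$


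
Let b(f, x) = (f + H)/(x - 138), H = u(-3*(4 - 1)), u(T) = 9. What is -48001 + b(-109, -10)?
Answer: -1776012/37 ≈ -48000.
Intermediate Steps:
H = 9
b(f, x) = (9 + f)/(-138 + x) (b(f, x) = (f + 9)/(x - 138) = (9 + f)/(-138 + x))
-48001 + b(-109, -10) = -48001 + (9 - 109)/(-138 - 10) = -48001 - 100/(-148) = -48001 - 1/148*(-100) = -48001 + 25/37 = -1776012/37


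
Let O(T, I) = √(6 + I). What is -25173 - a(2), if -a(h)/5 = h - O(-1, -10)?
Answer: -25163 - 10*I ≈ -25163.0 - 10.0*I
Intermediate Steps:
a(h) = -5*h + 10*I (a(h) = -5*(h - √(6 - 10)) = -5*(h - √(-4)) = -5*(h - 2*I) = -5*h + 10*I)
-25173 - a(2) = -25173 - (-5*2 + 10*I) = -25173 - (-10 + 10*I) = -25173 + (10 - 10*I) = -25163 - 10*I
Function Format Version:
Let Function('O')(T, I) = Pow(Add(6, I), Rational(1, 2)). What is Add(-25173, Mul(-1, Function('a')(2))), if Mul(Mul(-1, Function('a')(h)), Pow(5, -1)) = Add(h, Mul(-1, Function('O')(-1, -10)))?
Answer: Add(-25163, Mul(-10, I)) ≈ Add(-25163., Mul(-10.000, I))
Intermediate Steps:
Function('a')(h) = Add(Mul(-5, h), Mul(10, I)) (Function('a')(h) = Mul(-5, Add(h, Mul(-1, Pow(Add(6, -10), Rational(1, 2))))) = Mul(-5, Add(h, Mul(-1, Pow(-4, Rational(1, 2))))) = Mul(-5, Add(h, Mul(-1, Mul(2, I)))) = Mul(-5, Add(h, Mul(-2, I))) = Add(Mul(-5, h), Mul(10, I)))
Add(-25173, Mul(-1, Function('a')(2))) = Add(-25173, Mul(-1, Add(Mul(-5, 2), Mul(10, I)))) = Add(-25173, Mul(-1, Add(-10, Mul(10, I)))) = Add(-25173, Add(10, Mul(-10, I))) = Add(-25163, Mul(-10, I))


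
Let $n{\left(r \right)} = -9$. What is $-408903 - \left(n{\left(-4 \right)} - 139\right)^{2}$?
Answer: $-430807$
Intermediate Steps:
$-408903 - \left(n{\left(-4 \right)} - 139\right)^{2} = -408903 - \left(-9 - 139\right)^{2} = -408903 - \left(-148\right)^{2} = -408903 - 21904 = -430807$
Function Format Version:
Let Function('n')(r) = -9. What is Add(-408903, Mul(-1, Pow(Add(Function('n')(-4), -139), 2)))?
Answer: -430807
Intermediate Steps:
Add(-408903, Mul(-1, Pow(Add(Function('n')(-4), -139), 2))) = Add(-408903, Mul(-1, Pow(Add(-9, -139), 2))) = Add(-408903, Mul(-1, Pow(-148, 2))) = Add(-408903, Mul(-1, 21904)) = Add(-408903, -21904) = -430807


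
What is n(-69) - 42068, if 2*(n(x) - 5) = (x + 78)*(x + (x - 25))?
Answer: -85593/2 ≈ -42797.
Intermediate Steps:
n(x) = 5 + (-25 + 2*x)*(78 + x)/2 (n(x) = 5 + ((x + 78)*(x + (x - 25)))/2 = 5 + ((78 + x)*(x + (-25 + x)))/2 = 5 + ((78 + x)*(-25 + 2*x))/2 = 5 + ((-25 + 2*x)*(78 + x))/2 = 5 + (-25 + 2*x)*(78 + x)/2)
n(-69) - 42068 = (-970 + (-69)² + (131/2)*(-69)) - 42068 = (-970 + 4761 - 9039/2) - 42068 = -1457/2 - 42068 = -85593/2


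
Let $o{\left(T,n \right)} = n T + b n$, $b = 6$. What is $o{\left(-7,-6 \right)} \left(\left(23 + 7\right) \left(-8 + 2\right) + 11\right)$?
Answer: $-1014$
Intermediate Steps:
$o{\left(T,n \right)} = 6 n + T n$ ($o{\left(T,n \right)} = n T + 6 n = T n + 6 n = 6 n + T n$)
$o{\left(-7,-6 \right)} \left(\left(23 + 7\right) \left(-8 + 2\right) + 11\right) = - 6 \left(6 - 7\right) \left(\left(23 + 7\right) \left(-8 + 2\right) + 11\right) = \left(-6\right) \left(-1\right) \left(30 \left(-6\right) + 11\right) = 6 \left(-180 + 11\right) = 6 \left(-169\right) = -1014$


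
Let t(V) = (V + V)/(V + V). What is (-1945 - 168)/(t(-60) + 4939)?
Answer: -2113/4940 ≈ -0.42773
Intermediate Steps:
t(V) = 1 (t(V) = (2*V)/((2*V)) = (2*V)*(1/(2*V)) = 1)
(-1945 - 168)/(t(-60) + 4939) = (-1945 - 168)/(1 + 4939) = -2113/4940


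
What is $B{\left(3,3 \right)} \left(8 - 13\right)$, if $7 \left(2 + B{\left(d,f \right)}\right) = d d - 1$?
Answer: $\frac{30}{7} \approx 4.2857$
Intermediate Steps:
$B{\left(d,f \right)} = - \frac{15}{7} + \frac{d^{2}}{7}$ ($B{\left(d,f \right)} = -2 + \frac{d d - 1}{7} = -2 + \frac{d^{2} - 1}{7} = -2 + \frac{-1 + d^{2}}{7} = -2 + \left(- \frac{1}{7} + \frac{d^{2}}{7}\right) = - \frac{15}{7} + \frac{d^{2}}{7}$)
$B{\left(3,3 \right)} \left(8 - 13\right) = \left(- \frac{15}{7} + \frac{3^{2}}{7}\right) \left(8 - 13\right) = \left(- \frac{15}{7} + \frac{1}{7} \cdot 9\right) \left(-5\right) = \left(- \frac{15}{7} + \frac{9}{7}\right) \left(-5\right) = \left(- \frac{6}{7}\right) \left(-5\right) = \frac{30}{7}$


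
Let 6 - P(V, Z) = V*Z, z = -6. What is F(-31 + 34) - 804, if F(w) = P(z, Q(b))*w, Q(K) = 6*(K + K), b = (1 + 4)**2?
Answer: 4614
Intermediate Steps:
b = 25 (b = 5**2 = 25)
Q(K) = 12*K (Q(K) = 6*(2*K) = 12*K)
P(V, Z) = 6 - V*Z
F(w) = 1806*w (F(w) = (6 - 1*(-6)*12*25)*w = (6 - 1*(-6)*300)*w = (6 + 1800)*w = 1806*w)
F(-31 + 34) - 804 = 1806*(-31 + 34) - 804 = 1806*3 - 804 = 5418 - 804 = 4614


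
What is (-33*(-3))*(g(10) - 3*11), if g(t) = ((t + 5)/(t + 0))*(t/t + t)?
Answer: -3267/2 ≈ -1633.5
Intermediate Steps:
g(t) = (1 + t)*(5 + t)/t (g(t) = ((5 + t)/t)*(1 + t) = (1 + t)*(5 + t)/t)
(-33*(-3))*(g(10) - 3*11) = (-33*(-3))*((6 + 10 + 5/10) - 3*11) = 99*((6 + 10 + 5*(⅒)) - 33) = 99*((6 + 10 + ½) - 33) = 99*(33/2 - 33) = 99*(-33/2) = -3267/2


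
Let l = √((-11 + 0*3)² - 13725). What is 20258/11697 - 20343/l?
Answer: 2894/1671 + 20343*I*√3401/6802 ≈ 1.7319 + 174.41*I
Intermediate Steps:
l = 2*I*√3401 (l = √((-11 + 0)² - 13725) = √((-11)² - 13725) = √(121 - 13725) = √(-13604) = 2*I*√3401 ≈ 116.64*I)
20258/11697 - 20343/l = 20258/11697 - 20343*(-I*√3401/6802) = 20258*(1/11697) - (-20343)*I*√3401/6802 = 2894/1671 + 20343*I*√3401/6802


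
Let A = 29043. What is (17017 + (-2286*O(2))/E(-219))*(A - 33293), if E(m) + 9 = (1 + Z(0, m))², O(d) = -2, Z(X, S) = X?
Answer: -69893375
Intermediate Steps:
E(m) = -8 (E(m) = -9 + (1 + 0)² = -9 + 1² = -9 + 1 = -8)
(17017 + (-2286*O(2))/E(-219))*(A - 33293) = (17017 - 2286*(-2)/(-8))*(29043 - 33293) = (17017 + 4572*(-⅛))*(-4250) = (17017 - 1143/2)*(-4250) = (32891/2)*(-4250) = -69893375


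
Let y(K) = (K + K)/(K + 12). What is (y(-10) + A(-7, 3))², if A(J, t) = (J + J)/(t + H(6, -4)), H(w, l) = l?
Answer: 16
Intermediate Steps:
y(K) = 2*K/(12 + K) (y(K) = (2*K)/(12 + K) = 2*K/(12 + K))
A(J, t) = 2*J/(-4 + t) (A(J, t) = (J + J)/(t - 4) = (2*J)/(-4 + t) = 2*J/(-4 + t))
(y(-10) + A(-7, 3))² = (2*(-10)/(12 - 10) + 2*(-7)/(-4 + 3))² = (2*(-10)/2 + 2*(-7)/(-1))² = (2*(-10)*(½) + 2*(-7)*(-1))² = (-10 + 14)² = 4² = 16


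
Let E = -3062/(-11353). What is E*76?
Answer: 232712/11353 ≈ 20.498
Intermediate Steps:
E = 3062/11353 (E = -3062*(-1/11353) = 3062/11353 ≈ 0.26971)
E*76 = (3062/11353)*76 = 232712/11353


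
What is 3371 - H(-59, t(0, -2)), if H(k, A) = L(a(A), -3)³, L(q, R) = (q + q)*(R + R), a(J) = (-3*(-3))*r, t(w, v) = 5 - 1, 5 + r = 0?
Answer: -157460629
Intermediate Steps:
r = -5 (r = -5 + 0 = -5)
t(w, v) = 4
a(J) = -45 (a(J) = -3*(-3)*(-5) = 9*(-5) = -45)
L(q, R) = 4*R*q (L(q, R) = (2*q)*(2*R) = 4*R*q)
H(k, A) = 157464000 (H(k, A) = (4*(-3)*(-45))³ = 540³ = 157464000)
3371 - H(-59, t(0, -2)) = 3371 - 1*157464000 = 3371 - 157464000 = -157460629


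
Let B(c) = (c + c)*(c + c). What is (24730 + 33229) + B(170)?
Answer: 173559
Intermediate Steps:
B(c) = 4*c**2 (B(c) = (2*c)*(2*c) = 4*c**2)
(24730 + 33229) + B(170) = (24730 + 33229) + 4*170**2 = 57959 + 4*28900 = 57959 + 115600 = 173559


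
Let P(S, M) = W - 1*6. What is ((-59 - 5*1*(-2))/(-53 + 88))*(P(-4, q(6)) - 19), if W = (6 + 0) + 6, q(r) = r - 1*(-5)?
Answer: 91/5 ≈ 18.200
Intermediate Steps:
q(r) = 5 + r (q(r) = r + 5 = 5 + r)
W = 12 (W = 6 + 6 = 12)
P(S, M) = 6 (P(S, M) = 12 - 1*6 = 12 - 6 = 6)
((-59 - 5*1*(-2))/(-53 + 88))*(P(-4, q(6)) - 19) = ((-59 - 5*1*(-2))/(-53 + 88))*(6 - 19) = ((-59 - 5*(-2))/35)*(-13) = ((-59 + 10)*(1/35))*(-13) = -49*1/35*(-13) = -7/5*(-13) = 91/5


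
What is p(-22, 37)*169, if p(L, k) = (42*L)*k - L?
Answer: -5774054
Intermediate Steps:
p(L, k) = -L + 42*L*k (p(L, k) = 42*L*k - L = -L + 42*L*k)
p(-22, 37)*169 = -22*(-1 + 42*37)*169 = -22*(-1 + 1554)*169 = -22*1553*169 = -34166*169 = -5774054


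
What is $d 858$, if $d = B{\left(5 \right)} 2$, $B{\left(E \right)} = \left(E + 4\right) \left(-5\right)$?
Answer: $-77220$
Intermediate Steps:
$B{\left(E \right)} = -20 - 5 E$ ($B{\left(E \right)} = \left(4 + E\right) \left(-5\right) = -20 - 5 E$)
$d = -90$ ($d = \left(-20 - 25\right) 2 = \left(-45\right) 2 = -90$)
$d 858 = \left(-90\right) 858 = -77220$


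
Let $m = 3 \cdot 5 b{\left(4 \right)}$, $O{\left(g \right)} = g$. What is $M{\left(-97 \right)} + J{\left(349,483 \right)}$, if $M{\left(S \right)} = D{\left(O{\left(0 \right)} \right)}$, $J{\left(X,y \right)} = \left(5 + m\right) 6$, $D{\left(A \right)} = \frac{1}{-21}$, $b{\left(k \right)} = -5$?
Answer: $- \frac{8821}{21} \approx -420.05$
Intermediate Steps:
$m = -75$ ($m = 3 \cdot 5 \left(-5\right) = 15 \left(-5\right) = -75$)
$D{\left(A \right)} = - \frac{1}{21}$
$J{\left(X,y \right)} = -420$ ($J{\left(X,y \right)} = \left(5 - 75\right) 6 = \left(-70\right) 6 = -420$)
$M{\left(S \right)} = - \frac{1}{21}$
$M{\left(-97 \right)} + J{\left(349,483 \right)} = - \frac{1}{21} - 420 = - \frac{8821}{21}$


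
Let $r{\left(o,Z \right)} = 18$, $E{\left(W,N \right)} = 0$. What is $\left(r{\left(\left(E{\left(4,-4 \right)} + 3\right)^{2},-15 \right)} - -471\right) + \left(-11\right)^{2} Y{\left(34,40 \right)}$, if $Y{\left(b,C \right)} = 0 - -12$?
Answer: $1941$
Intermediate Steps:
$Y{\left(b,C \right)} = 12$ ($Y{\left(b,C \right)} = 0 + 12 = 12$)
$\left(r{\left(\left(E{\left(4,-4 \right)} + 3\right)^{2},-15 \right)} - -471\right) + \left(-11\right)^{2} Y{\left(34,40 \right)} = \left(18 - -471\right) + \left(-11\right)^{2} \cdot 12 = \left(18 + 471\right) + 121 \cdot 12 = 489 + 1452 = 1941$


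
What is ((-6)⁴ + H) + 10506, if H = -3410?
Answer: 8392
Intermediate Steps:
((-6)⁴ + H) + 10506 = ((-6)⁴ - 3410) + 10506 = (1296 - 3410) + 10506 = -2114 + 10506 = 8392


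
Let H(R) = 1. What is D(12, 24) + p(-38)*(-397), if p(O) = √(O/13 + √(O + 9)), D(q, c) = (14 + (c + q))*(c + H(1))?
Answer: 1250 - 397*√(-494 + 169*I*√29)/13 ≈ 747.5 - 844.52*I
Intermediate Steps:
D(q, c) = (1 + c)*(14 + c + q) (D(q, c) = (14 + (c + q))*(c + 1) = (14 + c + q)*(1 + c) = (1 + c)*(14 + c + q))
p(O) = √(√(9 + O) + O/13) (p(O) = √(O*(1/13) + √(9 + O)) = √(O/13 + √(9 + O)) = √(√(9 + O) + O/13))
D(12, 24) + p(-38)*(-397) = (14 + 12 + 24² + 15*24 + 24*12) + (√(13*(-38) + 169*√(9 - 38))/13)*(-397) = (14 + 12 + 576 + 360 + 288) + (√(-494 + 169*√(-29))/13)*(-397) = 1250 + (√(-494 + 169*(I*√29))/13)*(-397) = 1250 + (√(-494 + 169*I*√29)/13)*(-397) = 1250 - 397*√(-494 + 169*I*√29)/13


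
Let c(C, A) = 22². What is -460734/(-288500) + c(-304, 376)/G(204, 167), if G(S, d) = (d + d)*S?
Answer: 985381432/614288625 ≈ 1.6041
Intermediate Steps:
c(C, A) = 484
G(S, d) = 2*S*d (G(S, d) = (2*d)*S = 2*S*d)
-460734/(-288500) + c(-304, 376)/G(204, 167) = -460734/(-288500) + 484/((2*204*167)) = -460734*(-1/288500) + 484/68136 = 230367/144250 + 484*(1/68136) = 230367/144250 + 121/17034 = 985381432/614288625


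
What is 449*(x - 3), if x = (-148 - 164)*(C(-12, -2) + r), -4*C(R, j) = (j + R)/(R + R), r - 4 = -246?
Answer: 67840757/2 ≈ 3.3920e+7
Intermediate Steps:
r = -242 (r = 4 - 246 = -242)
C(R, j) = -(R + j)/(8*R) (C(R, j) = -(j + R)/(4*(R + R)) = -(R + j)/(4*(2*R)) = -(R + j)*1/(2*R)/4 = -(R + j)/(8*R))
x = 151099/2 (x = (-148 - 164)*((⅛)*(-1*(-12) - 1*(-2))/(-12) - 242) = -312*((⅛)*(-1/12)*(12 + 2) - 242) = -312*((⅛)*(-1/12)*14 - 242) = -312*(-7/48 - 242) = -312*(-11623/48) = 151099/2 ≈ 75550.)
449*(x - 3) = 449*(151099/2 - 3) = 449*(151093/2) = 67840757/2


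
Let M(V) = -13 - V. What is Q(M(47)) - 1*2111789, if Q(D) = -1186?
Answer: -2112975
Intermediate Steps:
Q(M(47)) - 1*2111789 = -1186 - 1*2111789 = -1186 - 2111789 = -2112975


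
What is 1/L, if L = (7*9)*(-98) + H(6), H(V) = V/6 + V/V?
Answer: -1/6172 ≈ -0.00016202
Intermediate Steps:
H(V) = 1 + V/6 (H(V) = V*(1/6) + 1 = V/6 + 1 = 1 + V/6)
L = -6172 (L = (7*9)*(-98) + (1 + (1/6)*6) = 63*(-98) + (1 + 1) = -6174 + 2 = -6172)
1/L = 1/(-6172) = -1/6172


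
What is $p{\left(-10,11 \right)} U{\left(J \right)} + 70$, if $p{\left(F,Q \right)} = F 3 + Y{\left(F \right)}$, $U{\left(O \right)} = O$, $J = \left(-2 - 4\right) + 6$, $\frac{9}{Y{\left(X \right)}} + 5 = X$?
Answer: $70$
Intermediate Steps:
$Y{\left(X \right)} = \frac{9}{-5 + X}$
$J = 0$ ($J = -6 + 6 = 0$)
$p{\left(F,Q \right)} = 3 F + \frac{9}{-5 + F}$ ($p{\left(F,Q \right)} = F 3 + \frac{9}{-5 + F} = 3 F + \frac{9}{-5 + F}$)
$p{\left(-10,11 \right)} U{\left(J \right)} + 70 = \frac{3 \left(3 - 10 \left(-5 - 10\right)\right)}{-5 - 10} \cdot 0 + 70 = \frac{3 \left(3 - -150\right)}{-15} \cdot 0 + 70 = 3 \left(- \frac{1}{15}\right) \left(3 + 150\right) 0 + 70 = 3 \left(- \frac{1}{15}\right) 153 \cdot 0 + 70 = \left(- \frac{153}{5}\right) 0 + 70 = 0 + 70 = 70$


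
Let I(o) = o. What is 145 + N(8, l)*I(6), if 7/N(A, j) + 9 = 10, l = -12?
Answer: 187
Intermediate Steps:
N(A, j) = 7 (N(A, j) = 7/(-9 + 10) = 7/1 = 7*1 = 7)
145 + N(8, l)*I(6) = 145 + 7*6 = 145 + 42 = 187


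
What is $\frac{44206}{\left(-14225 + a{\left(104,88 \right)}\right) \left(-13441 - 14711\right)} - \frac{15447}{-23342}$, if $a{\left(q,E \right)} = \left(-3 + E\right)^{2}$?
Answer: $\frac{33098689831}{49998564000} \approx 0.66199$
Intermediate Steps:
$\frac{44206}{\left(-14225 + a{\left(104,88 \right)}\right) \left(-13441 - 14711\right)} - \frac{15447}{-23342} = \frac{44206}{\left(-14225 + \left(-3 + 88\right)^{2}\right) \left(-13441 - 14711\right)} - \frac{15447}{-23342} = \frac{44206}{\left(-14225 + 85^{2}\right) \left(-28152\right)} - - \frac{15447}{23342} = \frac{44206}{\left(-14225 + 7225\right) \left(-28152\right)} + \frac{15447}{23342} = \frac{44206}{\left(-7000\right) \left(-28152\right)} + \frac{15447}{23342} = \frac{44206}{197064000} + \frac{15447}{23342} = 44206 \cdot \frac{1}{197064000} + \frac{15447}{23342} = \frac{961}{4284000} + \frac{15447}{23342} = \frac{33098689831}{49998564000}$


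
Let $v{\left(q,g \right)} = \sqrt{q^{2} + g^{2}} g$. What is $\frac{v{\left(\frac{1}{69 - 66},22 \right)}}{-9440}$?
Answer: $- \frac{11 \sqrt{4357}}{14160} \approx -0.051277$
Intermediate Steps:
$v{\left(q,g \right)} = g \sqrt{g^{2} + q^{2}}$ ($v{\left(q,g \right)} = \sqrt{g^{2} + q^{2}} g = g \sqrt{g^{2} + q^{2}}$)
$\frac{v{\left(\frac{1}{69 - 66},22 \right)}}{-9440} = \frac{22 \sqrt{22^{2} + \left(\frac{1}{69 - 66}\right)^{2}}}{-9440} = 22 \sqrt{484 + \left(\frac{1}{3}\right)^{2}} \left(- \frac{1}{9440}\right) = 22 \sqrt{484 + \frac{1}{9}} \left(- \frac{1}{9440}\right) = 22 \sqrt{\frac{4357}{9}} \left(- \frac{1}{9440}\right) = 22 \frac{\sqrt{4357}}{3} \left(- \frac{1}{9440}\right) = \frac{22 \sqrt{4357}}{3} \left(- \frac{1}{9440}\right) = - \frac{11 \sqrt{4357}}{14160}$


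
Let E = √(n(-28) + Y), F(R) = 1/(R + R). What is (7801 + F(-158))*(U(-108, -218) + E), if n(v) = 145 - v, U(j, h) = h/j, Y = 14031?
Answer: 89565845/5688 + 2465115*√3551/158 ≈ 9.4547e+5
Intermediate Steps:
F(R) = 1/(2*R)
E = 2*√3551 (E = √((145 - 1*(-28)) + 14031) = √((145 + 28) + 14031) = √(173 + 14031) = √14204 = 2*√3551 ≈ 119.18)
(7801 + F(-158))*(U(-108, -218) + E) = (7801 + (½)/(-158))*(-218/(-108) + 2*√3551) = (7801 + (½)*(-1/158))*(-218*(-1/108) + 2*√3551) = (7801 - 1/316)*(109/54 + 2*√3551) = 2465115*(109/54 + 2*√3551)/316 = 89565845/5688 + 2465115*√3551/158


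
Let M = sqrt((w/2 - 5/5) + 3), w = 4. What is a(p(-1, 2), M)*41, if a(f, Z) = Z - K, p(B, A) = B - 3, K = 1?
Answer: 41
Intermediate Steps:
p(B, A) = -3 + B
M = 2 (M = sqrt((4/2 - 5/5) + 3) = sqrt((4*(1/2) - 5*1/5) + 3) = sqrt((2 - 1) + 3) = sqrt(1 + 3) = sqrt(4) = 2)
a(f, Z) = -1 + Z (a(f, Z) = Z - 1*1 = Z - 1 = -1 + Z)
a(p(-1, 2), M)*41 = (-1 + 2)*41 = 1*41 = 41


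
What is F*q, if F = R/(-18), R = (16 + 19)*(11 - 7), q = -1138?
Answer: 79660/9 ≈ 8851.1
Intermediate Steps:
R = 140 (R = 35*4 = 140)
F = -70/9 (F = 140/(-18) = 140*(-1/18) = -70/9 ≈ -7.7778)
F*q = -70/9*(-1138) = 79660/9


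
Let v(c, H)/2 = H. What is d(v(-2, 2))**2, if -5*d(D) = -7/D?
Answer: 49/400 ≈ 0.12250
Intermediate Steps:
v(c, H) = 2*H
d(D) = 7/(5*D) (d(D) = -(-7)/(5*D) = 7/(5*D))
d(v(-2, 2))**2 = (7/(5*((2*2))))**2 = ((7/5)/4)**2 = ((7/5)*(1/4))**2 = (7/20)**2 = 49/400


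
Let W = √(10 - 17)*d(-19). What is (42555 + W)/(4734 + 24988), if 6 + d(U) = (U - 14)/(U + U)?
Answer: 42555/29722 - 195*I*√7/1129436 ≈ 1.4318 - 0.0004568*I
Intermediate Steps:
d(U) = -6 + (-14 + U)/(2*U) (d(U) = -6 + (U - 14)/(U + U) = -6 + (-14 + U)/((2*U)) = -6 + (-14 + U)*(1/(2*U)) = -6 + (-14 + U)/(2*U))
W = -195*I*√7/38 (W = √(10 - 17)*(-11/2 - 7/(-19)) = √(-7)*(-11/2 - 7*(-1/19)) = (I*√7)*(-11/2 + 7/19) = (I*√7)*(-195/38) = -195*I*√7/38 ≈ -13.577*I)
(42555 + W)/(4734 + 24988) = (42555 - 195*I*√7/38)/(4734 + 24988) = (42555 - 195*I*√7/38)/29722 = (42555 - 195*I*√7/38)*(1/29722) = 42555/29722 - 195*I*√7/1129436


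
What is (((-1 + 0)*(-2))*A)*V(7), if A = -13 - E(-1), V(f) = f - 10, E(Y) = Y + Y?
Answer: 66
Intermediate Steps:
E(Y) = 2*Y
V(f) = -10 + f
A = -11 (A = -13 - 2*(-1) = -13 - 1*(-2) = -13 + 2 = -11)
(((-1 + 0)*(-2))*A)*V(7) = (((-1 + 0)*(-2))*(-11))*(-10 + 7) = (-1*(-2)*(-11))*(-3) = (2*(-11))*(-3) = -22*(-3) = 66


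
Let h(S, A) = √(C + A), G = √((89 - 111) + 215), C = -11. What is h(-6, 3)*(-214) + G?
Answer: √193 - 428*I*√2 ≈ 13.892 - 605.28*I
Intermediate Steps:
G = √193 (G = √(-22 + 215) = √193 ≈ 13.892)
h(S, A) = √(-11 + A)
h(-6, 3)*(-214) + G = √(-11 + 3)*(-214) + √193 = √(-8)*(-214) + √193 = (2*I*√2)*(-214) + √193 = -428*I*√2 + √193 = √193 - 428*I*√2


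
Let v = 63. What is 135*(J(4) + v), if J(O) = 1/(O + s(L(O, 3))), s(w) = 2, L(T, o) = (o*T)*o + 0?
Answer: 17055/2 ≈ 8527.5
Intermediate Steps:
L(T, o) = T*o² (L(T, o) = (T*o)*o + 0 = T*o² + 0 = T*o²)
J(O) = 1/(2 + O) (J(O) = 1/(O + 2) = 1/(2 + O))
135*(J(4) + v) = 135*(1/(2 + 4) + 63) = 135*(1/6 + 63) = 135*(⅙ + 63) = 135*(379/6) = 17055/2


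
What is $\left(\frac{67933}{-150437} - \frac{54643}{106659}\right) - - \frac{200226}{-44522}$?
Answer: $- \frac{278663949480971}{51026854954509} \approx -5.4611$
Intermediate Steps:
$\left(\frac{67933}{-150437} - \frac{54643}{106659}\right) - - \frac{200226}{-44522} = \left(67933 \left(- \frac{1}{150437}\right) - \frac{54643}{106659}\right) - \left(-200226\right) \left(- \frac{1}{44522}\right) = \left(- \frac{67933}{150437} - \frac{54643}{106659}\right) - \frac{100113}{22261} = - \frac{2209427834}{2292208569} - \frac{100113}{22261} = - \frac{278663949480971}{51026854954509}$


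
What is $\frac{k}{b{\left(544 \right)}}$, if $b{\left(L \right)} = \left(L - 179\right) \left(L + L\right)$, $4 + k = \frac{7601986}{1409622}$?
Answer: $\frac{981749}{279894544320} \approx 3.5076 \cdot 10^{-6}$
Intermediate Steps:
$k = \frac{981749}{704811}$ ($k = -4 + \frac{7601986}{1409622} = -4 + 7601986 \cdot \frac{1}{1409622} = -4 + \frac{3800993}{704811} = \frac{981749}{704811} \approx 1.3929$)
$b{\left(L \right)} = 2 L \left(-179 + L\right)$ ($b{\left(L \right)} = \left(-179 + L\right) 2 L = 2 L \left(-179 + L\right)$)
$\frac{k}{b{\left(544 \right)}} = \frac{981749}{704811 \cdot 2 \cdot 544 \left(-179 + 544\right)} = \frac{981749}{704811 \cdot 2 \cdot 544 \cdot 365} = \frac{981749}{704811 \cdot 397120} = \frac{981749}{704811} \cdot \frac{1}{397120} = \frac{981749}{279894544320}$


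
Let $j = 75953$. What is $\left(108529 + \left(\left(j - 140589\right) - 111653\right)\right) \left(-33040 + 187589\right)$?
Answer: $-10472240240$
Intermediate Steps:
$\left(108529 + \left(\left(j - 140589\right) - 111653\right)\right) \left(-33040 + 187589\right) = \left(108529 + \left(\left(75953 - 140589\right) - 111653\right)\right) \left(-33040 + 187589\right) = \left(108529 - 176289\right) 154549 = \left(-67760\right) 154549 = -10472240240$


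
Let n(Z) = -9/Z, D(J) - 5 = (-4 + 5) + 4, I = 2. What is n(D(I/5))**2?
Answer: 81/100 ≈ 0.81000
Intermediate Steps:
D(J) = 10 (D(J) = 5 + ((-4 + 5) + 4) = 5 + (1 + 4) = 5 + 5 = 10)
n(D(I/5))**2 = (-9/10)**2 = 81/100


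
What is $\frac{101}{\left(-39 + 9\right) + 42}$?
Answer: $\frac{101}{12} \approx 8.4167$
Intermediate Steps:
$\frac{101}{\left(-39 + 9\right) + 42} = \frac{101}{-30 + 42} = \frac{101}{12}$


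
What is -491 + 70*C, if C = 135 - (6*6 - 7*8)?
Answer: 10359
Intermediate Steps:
C = 155 (C = 135 - (36 - 56) = 135 - 1*(-20) = 135 + 20 = 155)
-491 + 70*C = -491 + 70*155 = -491 + 10850 = 10359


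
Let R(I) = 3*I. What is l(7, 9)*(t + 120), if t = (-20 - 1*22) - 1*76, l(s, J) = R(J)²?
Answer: 1458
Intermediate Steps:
l(s, J) = 9*J² (l(s, J) = (3*J)² = 9*J²)
t = -118 (t = (-20 - 22) - 76 = -42 - 76 = -118)
l(7, 9)*(t + 120) = (9*9²)*(-118 + 120) = (9*81)*2 = 729*2 = 1458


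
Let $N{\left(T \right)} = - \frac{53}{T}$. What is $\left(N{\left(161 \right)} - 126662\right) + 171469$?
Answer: $\frac{7213874}{161} \approx 44807.0$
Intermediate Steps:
$\left(N{\left(161 \right)} - 126662\right) + 171469 = \left(- \frac{53}{161} - 126662\right) + 171469 = - \frac{20392635}{161} + 171469 = \frac{7213874}{161}$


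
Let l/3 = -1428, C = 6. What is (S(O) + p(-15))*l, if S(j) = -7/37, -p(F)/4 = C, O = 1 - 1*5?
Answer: 3834180/37 ≈ 1.0363e+5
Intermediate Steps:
l = -4284 (l = 3*(-1428) = -4284)
O = -4 (O = 1 - 5 = -4)
p(F) = -24 (p(F) = -4*6 = -24)
S(j) = -7/37 (S(j) = -7*1/37 = -7/37)
(S(O) + p(-15))*l = (-7/37 - 24)*(-4284) = -895/37*(-4284) = 3834180/37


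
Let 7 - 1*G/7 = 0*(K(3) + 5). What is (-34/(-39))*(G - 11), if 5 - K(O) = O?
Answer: 1292/39 ≈ 33.128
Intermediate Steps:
K(O) = 5 - O
G = 49 (G = 49 - 0*((5 - 1*3) + 5) = 49 - 0*((5 - 3) + 5) = 49 - 0*(2 + 5) = 49 - 0*7 = 49 - 7*0 = 49 + 0 = 49)
(-34/(-39))*(G - 11) = (-34/(-39))*(49 - 11) = -34*(-1/39)*38 = (34/39)*38 = 1292/39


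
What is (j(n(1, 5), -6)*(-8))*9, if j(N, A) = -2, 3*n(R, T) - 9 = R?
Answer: 144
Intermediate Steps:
n(R, T) = 3 + R/3
(j(n(1, 5), -6)*(-8))*9 = -2*(-8)*9 = 16*9 = 144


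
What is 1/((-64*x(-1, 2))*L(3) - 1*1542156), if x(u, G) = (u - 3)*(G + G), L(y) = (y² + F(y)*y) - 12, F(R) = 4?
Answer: -1/1532940 ≈ -6.5234e-7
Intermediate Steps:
L(y) = -12 + y² + 4*y (L(y) = (y² + 4*y) - 12 = -12 + y² + 4*y)
x(u, G) = 2*G*(-3 + u) (x(u, G) = (-3 + u)*(2*G) = 2*G*(-3 + u))
1/((-64*x(-1, 2))*L(3) - 1*1542156) = 1/((-128*2*(-3 - 1))*(-12 + 3² + 4*3) - 1*1542156) = 1/((-128*2*(-4))*(-12 + 9 + 12) - 1542156) = 1/(-64*(-16)*9 - 1542156) = 1/(1024*9 - 1542156) = 1/(9216 - 1542156) = 1/(-1532940) = -1/1532940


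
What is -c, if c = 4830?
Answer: -4830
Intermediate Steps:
-c = -1*4830 = -4830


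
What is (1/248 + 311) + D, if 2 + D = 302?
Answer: 151529/248 ≈ 611.00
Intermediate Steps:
D = 300 (D = -2 + 302 = 300)
(1/248 + 311) + D = (1/248 + 311) + 300 = 77129/248 + 300 = 151529/248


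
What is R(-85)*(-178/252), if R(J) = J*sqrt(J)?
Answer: 7565*I*sqrt(85)/126 ≈ 553.54*I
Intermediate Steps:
R(J) = J**(3/2)
R(-85)*(-178/252) = (-85)**(3/2)*(-178/252) = (-85*I*sqrt(85))*(-178*1/252) = -85*I*sqrt(85)*(-89/126) = 7565*I*sqrt(85)/126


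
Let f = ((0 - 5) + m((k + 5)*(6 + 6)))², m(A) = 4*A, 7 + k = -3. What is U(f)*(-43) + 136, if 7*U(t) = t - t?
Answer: 136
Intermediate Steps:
k = -10 (k = -7 - 3 = -10)
f = 60025 (f = ((0 - 5) + 4*((-10 + 5)*(6 + 6)))² = (-5 + 4*(-5*12))² = (-5 + 4*(-60))² = (-5 - 240)² = (-245)² = 60025)
U(t) = 0 (U(t) = (t - t)/7 = (⅐)*0 = 0)
U(f)*(-43) + 136 = 0*(-43) + 136 = 0 + 136 = 136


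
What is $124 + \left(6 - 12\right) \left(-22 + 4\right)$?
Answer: $232$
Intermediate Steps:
$124 + \left(6 - 12\right) \left(-22 + 4\right) = 124 + \left(6 - 12\right) \left(-18\right) = 124 - -108 = 124 + 108 = 232$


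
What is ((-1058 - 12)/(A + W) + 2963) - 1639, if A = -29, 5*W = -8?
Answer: 207922/153 ≈ 1359.0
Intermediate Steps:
W = -8/5 (W = (⅕)*(-8) = -8/5 ≈ -1.6000)
((-1058 - 12)/(A + W) + 2963) - 1639 = ((-1058 - 12)/(-29 - 8/5) + 2963) - 1639 = (-1070/(-153/5) + 2963) - 1639 = (-1070*(-5/153) + 2963) - 1639 = (5350/153 + 2963) - 1639 = 458689/153 - 1639 = 207922/153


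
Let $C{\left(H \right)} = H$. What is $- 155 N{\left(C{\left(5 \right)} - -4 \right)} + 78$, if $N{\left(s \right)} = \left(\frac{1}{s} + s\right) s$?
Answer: $-12632$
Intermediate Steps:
$N{\left(s \right)} = s \left(s + \frac{1}{s}\right)$ ($N{\left(s \right)} = \left(s + \frac{1}{s}\right) s = s \left(s + \frac{1}{s}\right)$)
$- 155 N{\left(C{\left(5 \right)} - -4 \right)} + 78 = - 155 \left(1 + \left(5 - -4\right)^{2}\right) + 78 = - 155 \left(1 + \left(5 + 4\right)^{2}\right) + 78 = - 155 \left(1 + 9^{2}\right) + 78 = - 155 \left(1 + 81\right) + 78 = \left(-155\right) 82 + 78 = -12710 + 78 = -12632$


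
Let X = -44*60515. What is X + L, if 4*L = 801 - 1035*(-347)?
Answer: -5145347/2 ≈ -2.5727e+6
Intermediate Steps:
L = 179973/2 (L = (801 - 1035*(-347))/4 = (801 + 359145)/4 = (1/4)*359946 = 179973/2 ≈ 89987.)
X = -2662660
X + L = -2662660 + 179973/2 = -5145347/2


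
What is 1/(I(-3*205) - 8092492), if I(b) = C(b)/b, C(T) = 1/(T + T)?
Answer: -756450/6121565573399 ≈ -1.2357e-7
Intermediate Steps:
C(T) = 1/(2*T)
I(b) = 1/(2*b²) (I(b) = (1/(2*b))/b = 1/(2*b²))
1/(I(-3*205) - 8092492) = 1/(1/(2*(-3*205)²) - 8092492) = 1/((½)/(-615)² - 8092492) = 1/((½)*(1/378225) - 8092492) = 1/(1/756450 - 8092492) = 1/(-6121565573399/756450) = -756450/6121565573399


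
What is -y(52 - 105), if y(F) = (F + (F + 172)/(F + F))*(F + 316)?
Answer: 1508831/106 ≈ 14234.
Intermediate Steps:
y(F) = (316 + F)*(F + (172 + F)/(2*F)) (y(F) = (F + (172 + F)/((2*F)))*(316 + F) = (F + (172 + F)*(1/(2*F)))*(316 + F) = (F + (172 + F)/(2*F))*(316 + F) = (316 + F)*(F + (172 + F)/(2*F)))
-y(52 - 105) = -(244 + (52 - 105)² + 27176/(52 - 105) + 633*(52 - 105)/2) = -(244 + (-53)² + 27176/(-53) + (633/2)*(-53)) = -(244 + 2809 + 27176*(-1/53) - 33549/2) = -(244 + 2809 - 27176/53 - 33549/2) = -1*(-1508831/106) = 1508831/106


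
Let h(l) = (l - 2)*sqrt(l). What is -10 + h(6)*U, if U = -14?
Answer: -10 - 56*sqrt(6) ≈ -147.17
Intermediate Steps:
h(l) = sqrt(l)*(-2 + l) (h(l) = (-2 + l)*sqrt(l) = sqrt(l)*(-2 + l))
-10 + h(6)*U = -10 + (sqrt(6)*(-2 + 6))*(-14) = -10 + (sqrt(6)*4)*(-14) = -10 + (4*sqrt(6))*(-14) = -10 - 56*sqrt(6)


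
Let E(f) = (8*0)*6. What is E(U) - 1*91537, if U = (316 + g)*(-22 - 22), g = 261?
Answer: -91537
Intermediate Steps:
U = -25388 (U = (316 + 261)*(-22 - 22) = 577*(-44) = -25388)
E(f) = 0 (E(f) = 0*6 = 0)
E(U) - 1*91537 = 0 - 1*91537 = 0 - 91537 = -91537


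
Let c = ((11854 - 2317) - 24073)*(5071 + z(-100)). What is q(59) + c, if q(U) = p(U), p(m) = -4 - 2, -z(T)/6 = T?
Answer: -82433662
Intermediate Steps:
z(T) = -6*T
p(m) = -6
q(U) = -6
c = -82433656 (c = ((11854 - 2317) - 24073)*(5071 - 6*(-100)) = (9537 - 24073)*(5071 + 600) = -14536*5671 = -82433656)
q(59) + c = -6 - 82433656 = -82433662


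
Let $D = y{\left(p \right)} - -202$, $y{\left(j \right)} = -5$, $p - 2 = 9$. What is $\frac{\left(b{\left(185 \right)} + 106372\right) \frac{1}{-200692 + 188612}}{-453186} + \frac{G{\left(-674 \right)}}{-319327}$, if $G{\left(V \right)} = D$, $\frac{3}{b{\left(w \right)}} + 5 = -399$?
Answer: $- \frac{84396122459849}{141250638931924608} \approx -0.00059749$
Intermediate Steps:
$p = 11$ ($p = 2 + 9 = 11$)
$b{\left(w \right)} = - \frac{3}{404}$ ($b{\left(w \right)} = \frac{3}{-5 - 399} = \frac{3}{-404} = 3 \left(- \frac{1}{404}\right) = - \frac{3}{404}$)
$D = 197$ ($D = -5 - -202 = -5 + 202 = 197$)
$G{\left(V \right)} = 197$
$\frac{\left(b{\left(185 \right)} + 106372\right) \frac{1}{-200692 + 188612}}{-453186} + \frac{G{\left(-674 \right)}}{-319327} = \frac{\left(- \frac{3}{404} + 106372\right) \frac{1}{-200692 + 188612}}{-453186} + \frac{197}{-319327} = \frac{42974285}{404 \left(-12080\right)} \left(- \frac{1}{453186}\right) + 197 \left(- \frac{1}{319327}\right) = \frac{42974285}{404} \left(- \frac{1}{12080}\right) \left(- \frac{1}{453186}\right) - \frac{197}{319327} = \left(- \frac{8594857}{976064}\right) \left(- \frac{1}{453186}\right) - \frac{197}{319327} = \frac{8594857}{442338539904} - \frac{197}{319327} = - \frac{84396122459849}{141250638931924608}$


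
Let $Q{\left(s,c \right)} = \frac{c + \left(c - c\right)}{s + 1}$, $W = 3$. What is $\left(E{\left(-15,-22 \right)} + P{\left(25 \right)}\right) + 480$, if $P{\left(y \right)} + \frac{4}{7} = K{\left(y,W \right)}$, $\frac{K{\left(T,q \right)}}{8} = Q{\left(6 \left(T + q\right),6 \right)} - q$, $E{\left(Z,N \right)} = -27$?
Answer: $\frac{507167}{1183} \approx 428.71$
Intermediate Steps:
$Q{\left(s,c \right)} = \frac{c}{1 + s}$ ($Q{\left(s,c \right)} = \frac{c + 0}{1 + s} = \frac{c}{1 + s}$)
$K{\left(T,q \right)} = - 8 q + \frac{48}{1 + 6 T + 6 q}$ ($K{\left(T,q \right)} = 8 \left(\frac{6}{1 + 6 \left(T + q\right)} - q\right) = 8 \left(\frac{6}{1 + \left(6 T + 6 q\right)} - q\right) = 8 \left(\frac{6}{1 + 6 T + 6 q} - q\right) = 8 \left(- q + \frac{6}{1 + 6 T + 6 q}\right) = - 8 q + \frac{48}{1 + 6 T + 6 q}$)
$P{\left(y \right)} = - \frac{172}{7} + \frac{48}{19 + 6 y}$ ($P{\left(y \right)} = - \frac{4}{7} + \left(\left(-8\right) 3 + \frac{48}{1 + 6 y + 6 \cdot 3}\right) = - \frac{4}{7} - \left(24 - \frac{48}{1 + 6 y + 18}\right) = - \frac{4}{7} - \left(24 - \frac{48}{19 + 6 y}\right) = - \frac{172}{7} + \frac{48}{19 + 6 y}$)
$\left(E{\left(-15,-22 \right)} + P{\left(25 \right)}\right) + 480 = \left(-27 + \frac{4 \left(-733 - 6450\right)}{7 \left(19 + 6 \cdot 25\right)}\right) + 480 = \left(-27 + \frac{4 \left(-733 - 6450\right)}{7 \left(19 + 150\right)}\right) + 480 = \left(-27 + \frac{4}{7} \cdot \frac{1}{169} \left(-7183\right)\right) + 480 = \left(-27 - \frac{28732}{1183}\right) + 480 = - \frac{60673}{1183} + 480 = \frac{507167}{1183}$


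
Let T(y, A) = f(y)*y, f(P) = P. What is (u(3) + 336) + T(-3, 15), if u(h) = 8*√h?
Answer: 345 + 8*√3 ≈ 358.86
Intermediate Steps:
T(y, A) = y² (T(y, A) = y*y = y²)
(u(3) + 336) + T(-3, 15) = (8*√3 + 336) + (-3)² = (336 + 8*√3) + 9 = 345 + 8*√3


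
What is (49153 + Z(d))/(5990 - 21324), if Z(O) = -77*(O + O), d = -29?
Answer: -53619/15334 ≈ -3.4967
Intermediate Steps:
Z(O) = -154*O
(49153 + Z(d))/(5990 - 21324) = (49153 - 154*(-29))/(5990 - 21324) = (49153 + 4466)/(-15334) = 53619*(-1/15334) = -53619/15334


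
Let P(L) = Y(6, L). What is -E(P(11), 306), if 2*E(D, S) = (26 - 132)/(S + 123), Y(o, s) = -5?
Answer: 53/429 ≈ 0.12354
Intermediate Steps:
P(L) = -5
E(D, S) = -53/(123 + S) (E(D, S) = ((26 - 132)/(S + 123))/2 = (-106/(123 + S))/2 = -53/(123 + S))
-E(P(11), 306) = -(-53)/(123 + 306) = -(-53)/429 = -1*(-53/429) = 53/429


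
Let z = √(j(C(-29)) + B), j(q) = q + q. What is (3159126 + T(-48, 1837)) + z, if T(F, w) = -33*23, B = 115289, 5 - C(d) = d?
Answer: 3158367 + √115357 ≈ 3.1587e+6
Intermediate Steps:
C(d) = 5 - d
T(F, w) = -759
j(q) = 2*q
z = √115357 (z = √(2*(5 - 1*(-29)) + 115289) = √(2*(5 + 29) + 115289) = √(2*34 + 115289) = √(68 + 115289) = √115357 ≈ 339.64)
(3159126 + T(-48, 1837)) + z = (3159126 - 759) + √115357 = 3158367 + √115357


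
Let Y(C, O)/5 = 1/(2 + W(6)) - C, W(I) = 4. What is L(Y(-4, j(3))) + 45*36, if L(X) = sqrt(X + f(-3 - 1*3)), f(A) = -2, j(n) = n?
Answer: 1620 + sqrt(678)/6 ≈ 1624.3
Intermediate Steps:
Y(C, O) = 5/6 - 5*C (Y(C, O) = 5*(1/(2 + 4) - C) = 5*(1/6 - C) = 5/6 - 5*C)
L(X) = sqrt(-2 + X) (L(X) = sqrt(X - 2) = sqrt(-2 + X))
L(Y(-4, j(3))) + 45*36 = sqrt(-2 + (5/6 - 5*(-4))) + 45*36 = sqrt(-2 + (5/6 + 20)) + 1620 = sqrt(-2 + 125/6) + 1620 = sqrt(113/6) + 1620 = sqrt(678)/6 + 1620 = 1620 + sqrt(678)/6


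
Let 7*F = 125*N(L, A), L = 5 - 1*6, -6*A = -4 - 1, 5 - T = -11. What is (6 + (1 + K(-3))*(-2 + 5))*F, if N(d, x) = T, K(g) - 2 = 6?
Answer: 66000/7 ≈ 9428.6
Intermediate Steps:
K(g) = 8 (K(g) = 2 + 6 = 8)
T = 16 (T = 5 - 1*(-11) = 5 + 11 = 16)
A = 5/6 (A = -(-4 - 1)/6 = -1/6*(-5) = 5/6 ≈ 0.83333)
L = -1 (L = 5 - 6 = -1)
N(d, x) = 16
F = 2000/7 (F = (125*16)/7 = (1/7)*2000 = 2000/7 ≈ 285.71)
(6 + (1 + K(-3))*(-2 + 5))*F = (6 + (1 + 8)*(-2 + 5))*(2000/7) = (6 + 9*3)*(2000/7) = (6 + 27)*(2000/7) = 33*(2000/7) = 66000/7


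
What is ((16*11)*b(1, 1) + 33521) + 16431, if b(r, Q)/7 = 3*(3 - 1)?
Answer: 57344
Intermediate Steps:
b(r, Q) = 42 (b(r, Q) = 7*(3*(3 - 1)) = 7*(3*2) = 7*6 = 42)
((16*11)*b(1, 1) + 33521) + 16431 = ((16*11)*42 + 33521) + 16431 = (176*42 + 33521) + 16431 = (7392 + 33521) + 16431 = 40913 + 16431 = 57344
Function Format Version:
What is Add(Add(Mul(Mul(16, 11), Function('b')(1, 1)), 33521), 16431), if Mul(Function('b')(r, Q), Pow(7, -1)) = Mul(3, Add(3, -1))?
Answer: 57344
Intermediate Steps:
Function('b')(r, Q) = 42 (Function('b')(r, Q) = Mul(7, Mul(3, Add(3, -1))) = Mul(7, Mul(3, 2)) = Mul(7, 6) = 42)
Add(Add(Mul(Mul(16, 11), Function('b')(1, 1)), 33521), 16431) = Add(Add(Mul(Mul(16, 11), 42), 33521), 16431) = Add(Add(Mul(176, 42), 33521), 16431) = Add(Add(7392, 33521), 16431) = Add(40913, 16431) = 57344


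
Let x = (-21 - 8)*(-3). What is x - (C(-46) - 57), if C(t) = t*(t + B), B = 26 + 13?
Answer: -178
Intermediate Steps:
B = 39
C(t) = t*(39 + t) (C(t) = t*(t + 39) = t*(39 + t))
x = 87 (x = -29*(-3) = 87)
x - (C(-46) - 57) = 87 - (-46*(39 - 46) - 57) = 87 - (-46*(-7) - 57) = 87 - (322 - 57) = 87 - 1*265 = 87 - 265 = -178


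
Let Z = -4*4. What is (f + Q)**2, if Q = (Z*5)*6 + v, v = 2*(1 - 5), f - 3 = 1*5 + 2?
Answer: 228484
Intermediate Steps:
Z = -16
f = 10 (f = 3 + (1*5 + 2) = 3 + (5 + 2) = 3 + 7 = 10)
v = -8 (v = 2*(-4) = -8)
Q = -488 (Q = -16*5*6 - 8 = -80*6 - 8 = -480 - 8 = -488)
(f + Q)**2 = (10 - 488)**2 = (-478)**2 = 228484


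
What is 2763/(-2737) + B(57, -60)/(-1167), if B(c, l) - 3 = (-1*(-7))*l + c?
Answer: -746367/1064693 ≈ -0.70102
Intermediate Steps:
B(c, l) = 3 + c + 7*l (B(c, l) = 3 + ((-1*(-7))*l + c) = 3 + (7*l + c) = 3 + (c + 7*l) = 3 + c + 7*l)
2763/(-2737) + B(57, -60)/(-1167) = 2763/(-2737) + (3 + 57 + 7*(-60))/(-1167) = 2763*(-1/2737) + (3 + 57 - 420)*(-1/1167) = -2763/2737 - 360*(-1/1167) = -2763/2737 + 120/389 = -746367/1064693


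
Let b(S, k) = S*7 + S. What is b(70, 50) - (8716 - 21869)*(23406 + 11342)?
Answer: 457041004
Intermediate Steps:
b(S, k) = 8*S (b(S, k) = 7*S + S = 8*S)
b(70, 50) - (8716 - 21869)*(23406 + 11342) = 8*70 - (8716 - 21869)*(23406 + 11342) = 560 - (-13153)*34748 = 560 - 1*(-457040444) = 560 + 457040444 = 457041004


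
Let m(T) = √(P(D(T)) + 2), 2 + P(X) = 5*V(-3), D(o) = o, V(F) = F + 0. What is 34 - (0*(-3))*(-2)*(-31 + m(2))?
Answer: 34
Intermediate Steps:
V(F) = F
P(X) = -17 (P(X) = -2 + 5*(-3) = -2 - 15 = -17)
m(T) = I*√15 (m(T) = √(-17 + 2) = √(-15) = I*√15)
34 - (0*(-3))*(-2)*(-31 + m(2)) = 34 - (0*(-3))*(-2)*(-31 + I*√15) = 34 - 0*(-2)*(-31 + I*√15) = 34 - 0*(-31 + I*√15) = 34 - 1*0 = 34 + 0 = 34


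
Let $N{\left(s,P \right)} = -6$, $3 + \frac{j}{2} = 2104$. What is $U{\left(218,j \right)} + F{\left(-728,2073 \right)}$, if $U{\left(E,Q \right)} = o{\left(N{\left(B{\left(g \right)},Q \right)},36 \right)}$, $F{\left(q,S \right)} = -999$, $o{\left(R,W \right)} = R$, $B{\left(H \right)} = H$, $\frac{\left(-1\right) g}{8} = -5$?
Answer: $-1005$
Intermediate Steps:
$g = 40$ ($g = \left(-8\right) \left(-5\right) = 40$)
$j = 4202$ ($j = -6 + 2 \cdot 2104 = -6 + 4208 = 4202$)
$U{\left(E,Q \right)} = -6$
$U{\left(218,j \right)} + F{\left(-728,2073 \right)} = -6 - 999 = -1005$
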